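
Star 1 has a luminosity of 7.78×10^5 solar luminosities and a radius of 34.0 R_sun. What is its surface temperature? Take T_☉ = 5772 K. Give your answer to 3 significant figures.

2.94×10^4 K

T/T_☉ = (L/L_☉)^(1/4) / (R/R_☉)^(1/2)
T = 5772 × (7.78×10^5)^(1/4) / √(34.0) = 5772 × 29.70 / 5.831 = 2.940×10^4 K.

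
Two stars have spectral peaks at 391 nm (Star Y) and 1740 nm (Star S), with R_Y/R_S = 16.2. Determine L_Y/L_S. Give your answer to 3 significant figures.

1.03×10^5

Wien's law gives T ∝ 1/λ_max, so T_Y/T_S = λ_S/λ_Y = 1740/391 = 4.450.
Then L ∝ R²T⁴ gives L_Y/L_S = (16.2)² × (4.450)⁴ = 262.4 × 392.2 = 1.029×10^5.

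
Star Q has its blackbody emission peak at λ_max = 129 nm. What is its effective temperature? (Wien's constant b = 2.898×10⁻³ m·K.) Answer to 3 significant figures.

T = b/λ_max = 2.898×10⁻³ / (129×10⁻⁹) = 2.247×10^4 K.

2.25×10^4 K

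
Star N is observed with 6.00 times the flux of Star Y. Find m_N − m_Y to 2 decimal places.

m_N − m_Y = −2.5 log₁₀(F_N/F_Y) = −2.5 log₁₀(6.00) = −2.5 × (0.778) = -1.945.

-1.95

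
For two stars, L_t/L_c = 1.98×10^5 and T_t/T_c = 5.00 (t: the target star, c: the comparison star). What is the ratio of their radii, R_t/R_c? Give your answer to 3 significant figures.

L ∝ R²T⁴ gives R ∝ √L / T², so
R_t/R_c = √(1.98×10^5) / (5.00)² = 445.0 / 25.00 = 17.80.

17.8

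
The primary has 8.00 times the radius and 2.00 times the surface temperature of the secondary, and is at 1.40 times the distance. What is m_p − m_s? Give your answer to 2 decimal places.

-6.80

L_p/L_s = (8.00)²(2.00)⁴ = 1024.
F_p/F_s = (L_p/L_s)/(d_p/d_s)² = 1024/1.960 = 522.4.
m_p − m_s = −2.5 log₁₀(522.4) = -6.80.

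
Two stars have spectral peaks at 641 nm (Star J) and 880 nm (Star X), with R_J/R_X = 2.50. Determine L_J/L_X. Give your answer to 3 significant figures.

22.2

Wien's law gives T ∝ 1/λ_max, so T_J/T_X = λ_X/λ_J = 880/641 = 1.373.
Then L ∝ R²T⁴ gives L_J/L_X = (2.50)² × (1.373)⁴ = 6.250 × 3.552 = 22.20.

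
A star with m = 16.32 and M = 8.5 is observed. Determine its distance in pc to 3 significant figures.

366 pc

m − M = 5 log₁₀(d/10 pc)
16.32 − (8.5) = 7.82 = 5 log₁₀(d/10)
d = 10 × 10^(7.82/5) = 10 × 10^1.564 = 366.4 pc.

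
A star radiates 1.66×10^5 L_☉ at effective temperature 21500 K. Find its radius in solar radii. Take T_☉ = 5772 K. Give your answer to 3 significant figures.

R/R_☉ = √(L/L_☉) / (T/T_☉)² = √(1.66×10^5) / (3.725)²
       = 407.4 / 13.87 = 29.36.

29.4 solar radii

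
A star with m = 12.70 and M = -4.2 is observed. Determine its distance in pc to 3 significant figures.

2.40×10^4 pc

m − M = 5 log₁₀(d/10 pc)
12.70 − (-4.2) = 16.90 = 5 log₁₀(d/10)
d = 10 × 10^(16.90/5) = 10 × 10^3.380 = 2.399×10^4 pc.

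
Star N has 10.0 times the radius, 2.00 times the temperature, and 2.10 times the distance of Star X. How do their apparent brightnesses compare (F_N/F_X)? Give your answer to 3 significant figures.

363

L_N/L_X = (R_N/R_X)²(T_N/T_X)⁴ = (10.0)² × (2.00)⁴ = 1600.
F_N/F_X = (L_N/L_X)/(d_N/d_X)² = 1600 / (2.10)² = 362.8.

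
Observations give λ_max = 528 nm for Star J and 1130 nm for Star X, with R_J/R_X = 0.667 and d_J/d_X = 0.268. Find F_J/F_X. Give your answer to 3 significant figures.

Wien's law: T_J/T_X = λ_X/λ_J = 1130/528 = 2.140.
L_J/L_X = (R_J/R_X)²(T_J/T_X)⁴ = (0.667)²(2.140)⁴ = 9.333.
F_J/F_X = (L_J/L_X)/(d_J/d_X)² = 9.333/(0.268)² = 129.9.

130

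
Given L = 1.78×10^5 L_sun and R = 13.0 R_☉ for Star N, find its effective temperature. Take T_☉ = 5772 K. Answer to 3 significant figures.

3.29×10^4 K

T/T_☉ = (L/L_☉)^(1/4) / (R/R_☉)^(1/2)
T = 5772 × (1.78×10^5)^(1/4) / √(13.0) = 5772 × 20.54 / 3.606 = 3.288×10^4 K.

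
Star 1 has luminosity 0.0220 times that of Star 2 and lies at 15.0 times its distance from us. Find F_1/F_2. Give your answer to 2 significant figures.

F = L/(4πd²), so F_1/F_2 = (L_1/L_2) / (d_1/d_2)²
= 0.0220 / (15.0)² = 0.0220 / 225.0 = 9.778×10^-5.

9.8×10^-5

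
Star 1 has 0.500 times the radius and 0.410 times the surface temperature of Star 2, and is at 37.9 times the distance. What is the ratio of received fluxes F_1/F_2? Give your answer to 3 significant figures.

L_1/L_2 = (R_1/R_2)²(T_1/T_2)⁴ = (0.500)² × (0.410)⁴ = 0.007064.
F_1/F_2 = (L_1/L_2)/(d_1/d_2)² = 0.007064 / (37.9)² = 4.918×10^-6.

4.92×10^-6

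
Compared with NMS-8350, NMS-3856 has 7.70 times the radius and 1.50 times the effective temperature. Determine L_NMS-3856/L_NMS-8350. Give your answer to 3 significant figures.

300

From the Stefan–Boltzmann law, L ∝ R²T⁴, so
L_NMS-3856/L_NMS-8350 = (R_NMS-3856/R_NMS-8350)² (T_NMS-3856/T_NMS-8350)⁴ = (7.70)² × (1.50)⁴ = 59.29 × 5.062 = 300.2.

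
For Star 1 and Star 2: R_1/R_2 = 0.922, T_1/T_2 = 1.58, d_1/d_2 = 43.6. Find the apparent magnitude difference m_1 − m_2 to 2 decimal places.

L_1/L_2 = (0.922)²(1.58)⁴ = 5.298.
F_1/F_2 = (L_1/L_2)/(d_1/d_2)² = 5.298/1901 = 0.002787.
m_1 − m_2 = −2.5 log₁₀(0.002787) = 6.39.

6.39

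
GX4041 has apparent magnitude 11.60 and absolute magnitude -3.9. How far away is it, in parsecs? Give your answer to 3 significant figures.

1.26×10^4 pc

m − M = 5 log₁₀(d/10 pc)
11.60 − (-3.9) = 15.50 = 5 log₁₀(d/10)
d = 10 × 10^(15.50/5) = 10 × 10^3.100 = 1.259×10^4 pc.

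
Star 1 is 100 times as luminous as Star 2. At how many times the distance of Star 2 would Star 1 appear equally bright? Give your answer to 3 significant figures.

10.0

Equal flux requires L_1/d_1² = L_2/d_2², so d_1/d_2 = √(L_1/L_2)
= √(100) = 10.00.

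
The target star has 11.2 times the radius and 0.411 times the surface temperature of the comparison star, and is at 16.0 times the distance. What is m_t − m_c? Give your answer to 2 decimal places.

L_t/L_c = (11.2)²(0.411)⁴ = 3.579.
F_t/F_c = (L_t/L_c)/(d_t/d_c)² = 3.579/256.0 = 0.01398.
m_t − m_c = −2.5 log₁₀(0.01398) = 4.64.

4.64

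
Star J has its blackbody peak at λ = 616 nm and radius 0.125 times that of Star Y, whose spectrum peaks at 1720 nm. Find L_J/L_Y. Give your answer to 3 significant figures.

0.950

Wien's law gives T ∝ 1/λ_max, so T_J/T_Y = λ_Y/λ_J = 1720/616 = 2.792.
Then L ∝ R²T⁴ gives L_J/L_Y = (0.125)² × (2.792)⁴ = 0.01562 × 60.78 = 0.9498.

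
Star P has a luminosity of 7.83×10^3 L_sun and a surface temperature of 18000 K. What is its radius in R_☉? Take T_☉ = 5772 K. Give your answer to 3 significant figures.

R/R_☉ = √(L/L_☉) / (T/T_☉)² = √(7.83×10^3) / (3.119)²
       = 88.49 / 9.725 = 9.099.

9.10 R_☉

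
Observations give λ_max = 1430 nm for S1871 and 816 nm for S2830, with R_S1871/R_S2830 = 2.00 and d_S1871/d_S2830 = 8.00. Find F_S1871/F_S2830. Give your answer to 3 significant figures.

Wien's law: T_S1871/T_S2830 = λ_S2830/λ_S1871 = 816/1430 = 0.5706.
L_S1871/L_S2830 = (R_S1871/R_S2830)²(T_S1871/T_S2830)⁴ = (2.00)²(0.5706)⁴ = 0.4241.
F_S1871/F_S2830 = (L_S1871/L_S2830)/(d_S1871/d_S2830)² = 0.4241/(8.00)² = 0.006627.

0.00663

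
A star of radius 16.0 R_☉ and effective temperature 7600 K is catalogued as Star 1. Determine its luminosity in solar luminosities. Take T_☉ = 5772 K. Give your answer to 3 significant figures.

L/L_☉ = (R/R_☉)² (T/T_☉)⁴ = (16.0)² × (7600/5772)⁴
       = 256.0 × (1.317)⁴ = 256.0 × 3.006 = 769.5.

769 solar luminosities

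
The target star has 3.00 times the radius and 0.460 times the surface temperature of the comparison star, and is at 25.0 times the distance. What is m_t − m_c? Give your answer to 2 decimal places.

7.98

L_t/L_c = (3.00)²(0.460)⁴ = 0.4030.
F_t/F_c = (L_t/L_c)/(d_t/d_c)² = 0.4030/625.0 = 6.448×10^-4.
m_t − m_c = −2.5 log₁₀(6.448×10^-4) = 7.98.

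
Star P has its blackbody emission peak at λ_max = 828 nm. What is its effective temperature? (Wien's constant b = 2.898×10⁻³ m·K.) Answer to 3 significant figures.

3.50×10^3 K

T = b/λ_max = 2.898×10⁻³ / (828×10⁻⁹) = 3500 K.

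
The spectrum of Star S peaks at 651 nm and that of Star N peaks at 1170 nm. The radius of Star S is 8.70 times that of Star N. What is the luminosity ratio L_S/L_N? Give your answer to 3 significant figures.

Wien's law gives T ∝ 1/λ_max, so T_S/T_N = λ_N/λ_S = 1170/651 = 1.797.
Then L ∝ R²T⁴ gives L_S/L_N = (8.70)² × (1.797)⁴ = 75.69 × 10.43 = 789.7.

790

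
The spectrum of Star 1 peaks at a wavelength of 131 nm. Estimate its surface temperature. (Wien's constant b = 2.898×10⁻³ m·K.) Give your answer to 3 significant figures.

2.21×10^4 K

T = b/λ_max = 2.898×10⁻³ / (131×10⁻⁹) = 2.212×10^4 K.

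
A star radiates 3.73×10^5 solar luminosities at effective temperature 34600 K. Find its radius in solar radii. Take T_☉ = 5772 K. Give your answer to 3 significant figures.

R/R_☉ = √(L/L_☉) / (T/T_☉)² = √(3.73×10^5) / (5.994)²
       = 610.7 / 35.93 = 17.00.

17.0 solar radii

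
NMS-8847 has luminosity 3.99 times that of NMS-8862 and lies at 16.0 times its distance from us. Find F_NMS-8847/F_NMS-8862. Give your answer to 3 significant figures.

0.0156

F = L/(4πd²), so F_NMS-8847/F_NMS-8862 = (L_NMS-8847/L_NMS-8862) / (d_NMS-8847/d_NMS-8862)²
= 3.99 / (16.0)² = 3.99 / 256.0 = 0.01559.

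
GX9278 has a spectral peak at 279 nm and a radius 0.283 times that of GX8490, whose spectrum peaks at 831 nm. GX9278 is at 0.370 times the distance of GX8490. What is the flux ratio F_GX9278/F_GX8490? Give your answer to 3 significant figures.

Wien's law: T_GX9278/T_GX8490 = λ_GX8490/λ_GX9278 = 831/279 = 2.978.
L_GX9278/L_GX8490 = (R_GX9278/R_GX8490)²(T_GX9278/T_GX8490)⁴ = (0.283)²(2.978)⁴ = 6.303.
F_GX9278/F_GX8490 = (L_GX9278/L_GX8490)/(d_GX9278/d_GX8490)² = 6.303/(0.370)² = 46.04.

46.0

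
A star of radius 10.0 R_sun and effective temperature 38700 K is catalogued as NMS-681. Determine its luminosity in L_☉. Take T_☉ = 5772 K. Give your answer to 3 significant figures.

L/L_☉ = (R/R_☉)² (T/T_☉)⁴ = (10.0)² × (38700/5772)⁴
       = 100.0 × (6.705)⁴ = 100.0 × 2021 = 2.021×10^5.

2.02×10^5 L_☉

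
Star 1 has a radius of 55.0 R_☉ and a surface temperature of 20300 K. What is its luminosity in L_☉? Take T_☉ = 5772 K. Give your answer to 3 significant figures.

L/L_☉ = (R/R_☉)² (T/T_☉)⁴ = (55.0)² × (20300/5772)⁴
       = 3025 × (3.517)⁴ = 3025 × 153.0 = 4.628×10^5.

4.63×10^5 L_☉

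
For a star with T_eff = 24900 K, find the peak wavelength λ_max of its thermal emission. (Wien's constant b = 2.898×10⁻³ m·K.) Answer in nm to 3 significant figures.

116 nm

λ_max = b/T = 2.898×10⁻³ / 24900 = 1.16×10^-7 m = 116.4 nm.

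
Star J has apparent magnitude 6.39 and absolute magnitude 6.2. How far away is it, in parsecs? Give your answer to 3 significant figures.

10.9 pc

m − M = 5 log₁₀(d/10 pc)
6.39 − (6.2) = 0.19 = 5 log₁₀(d/10)
d = 10 × 10^(0.19/5) = 10 × 10^0.038 = 10.91 pc.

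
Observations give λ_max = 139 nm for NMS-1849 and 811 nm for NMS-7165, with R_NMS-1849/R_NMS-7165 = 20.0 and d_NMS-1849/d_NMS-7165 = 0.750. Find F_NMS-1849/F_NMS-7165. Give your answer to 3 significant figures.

Wien's law: T_NMS-1849/T_NMS-7165 = λ_NMS-7165/λ_NMS-1849 = 811/139 = 5.835.
L_NMS-1849/L_NMS-7165 = (R_NMS-1849/R_NMS-7165)²(T_NMS-1849/T_NMS-7165)⁴ = (20.0)²(5.835)⁴ = 4.635×10^5.
F_NMS-1849/F_NMS-7165 = (L_NMS-1849/L_NMS-7165)/(d_NMS-1849/d_NMS-7165)² = 4.635×10^5/(0.750)² = 8.241×10^5.

8.24×10^5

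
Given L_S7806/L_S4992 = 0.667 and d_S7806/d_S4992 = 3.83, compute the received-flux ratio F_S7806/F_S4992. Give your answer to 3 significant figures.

0.0455

F = L/(4πd²), so F_S7806/F_S4992 = (L_S7806/L_S4992) / (d_S7806/d_S4992)²
= 0.667 / (3.83)² = 0.667 / 14.67 = 0.04547.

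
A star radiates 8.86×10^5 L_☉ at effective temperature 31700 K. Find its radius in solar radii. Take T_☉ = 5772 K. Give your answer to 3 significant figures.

R/R_☉ = √(L/L_☉) / (T/T_☉)² = √(8.86×10^5) / (5.492)²
       = 941.3 / 30.16 = 31.21.

31.2 solar radii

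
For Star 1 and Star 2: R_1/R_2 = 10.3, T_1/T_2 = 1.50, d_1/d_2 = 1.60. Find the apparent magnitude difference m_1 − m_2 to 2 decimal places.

-5.80

L_1/L_2 = (10.3)²(1.50)⁴ = 537.1.
F_1/F_2 = (L_1/L_2)/(d_1/d_2)² = 537.1/2.560 = 209.8.
m_1 − m_2 = −2.5 log₁₀(209.8) = -5.80.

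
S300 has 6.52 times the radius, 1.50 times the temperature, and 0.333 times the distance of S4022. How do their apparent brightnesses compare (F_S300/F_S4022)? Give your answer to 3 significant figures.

L_S300/L_S4022 = (R_S300/R_S4022)²(T_S300/T_S4022)⁴ = (6.52)² × (1.50)⁴ = 215.2.
F_S300/F_S4022 = (L_S300/L_S4022)/(d_S300/d_S4022)² = 215.2 / (0.333)² = 1941.

1.94×10^3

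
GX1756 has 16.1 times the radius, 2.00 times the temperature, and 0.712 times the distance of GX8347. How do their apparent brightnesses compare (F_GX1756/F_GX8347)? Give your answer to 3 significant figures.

8.18×10^3

L_GX1756/L_GX8347 = (R_GX1756/R_GX8347)²(T_GX1756/T_GX8347)⁴ = (16.1)² × (2.00)⁴ = 4147.
F_GX1756/F_GX8347 = (L_GX1756/L_GX8347)/(d_GX1756/d_GX8347)² = 4147 / (0.712)² = 8181.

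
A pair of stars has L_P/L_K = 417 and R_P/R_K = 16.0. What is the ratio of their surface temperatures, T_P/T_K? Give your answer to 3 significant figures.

L ∝ R²T⁴ gives T ∝ (L/R²)^(1/4), so
T_P/T_K = (417 / 16.0²)^(1/4) = (1.629)^(1/4) = 1.130.

1.13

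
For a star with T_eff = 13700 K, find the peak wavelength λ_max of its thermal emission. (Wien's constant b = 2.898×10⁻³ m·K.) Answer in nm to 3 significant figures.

λ_max = b/T = 2.898×10⁻³ / 13700 = 2.12×10^-7 m = 211.5 nm.

212 nm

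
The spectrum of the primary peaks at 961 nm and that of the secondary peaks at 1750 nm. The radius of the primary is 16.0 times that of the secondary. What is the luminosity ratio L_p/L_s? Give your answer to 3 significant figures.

2.82×10^3

Wien's law gives T ∝ 1/λ_max, so T_p/T_s = λ_s/λ_p = 1750/961 = 1.821.
Then L ∝ R²T⁴ gives L_p/L_s = (16.0)² × (1.821)⁴ = 256.0 × 11.00 = 2815.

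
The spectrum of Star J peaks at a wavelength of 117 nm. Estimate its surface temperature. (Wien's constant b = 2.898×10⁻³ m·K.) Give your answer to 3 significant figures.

T = b/λ_max = 2.898×10⁻³ / (117×10⁻⁹) = 2.477×10^4 K.

2.48×10^4 K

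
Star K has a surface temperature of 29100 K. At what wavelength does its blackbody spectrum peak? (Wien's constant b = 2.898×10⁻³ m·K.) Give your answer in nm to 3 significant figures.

99.6 nm

λ_max = b/T = 2.898×10⁻³ / 29100 = 9.96×10^-8 m = 99.59 nm.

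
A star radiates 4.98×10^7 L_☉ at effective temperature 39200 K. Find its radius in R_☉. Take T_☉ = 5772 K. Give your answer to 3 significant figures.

153 R_☉

R/R_☉ = √(L/L_☉) / (T/T_☉)² = √(4.98×10^7) / (6.791)²
       = 7057 / 46.12 = 153.0.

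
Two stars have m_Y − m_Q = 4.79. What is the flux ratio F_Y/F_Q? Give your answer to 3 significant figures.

0.0121

F_Y/F_Q = 10^(−(m_Y − m_Q)/2.5) = 10^(-4.79/2.5) = 10^-1.916 = 0.01213.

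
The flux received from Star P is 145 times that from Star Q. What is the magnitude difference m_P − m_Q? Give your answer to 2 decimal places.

-5.40

m_P − m_Q = −2.5 log₁₀(F_P/F_Q) = −2.5 log₁₀(145) = −2.5 × (2.161) = -5.403.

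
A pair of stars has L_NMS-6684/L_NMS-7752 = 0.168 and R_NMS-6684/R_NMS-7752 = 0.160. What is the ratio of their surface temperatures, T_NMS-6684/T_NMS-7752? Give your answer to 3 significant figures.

1.60

L ∝ R²T⁴ gives T ∝ (L/R²)^(1/4), so
T_NMS-6684/T_NMS-7752 = (0.168 / 0.160²)^(1/4) = (6.562)^(1/4) = 1.601.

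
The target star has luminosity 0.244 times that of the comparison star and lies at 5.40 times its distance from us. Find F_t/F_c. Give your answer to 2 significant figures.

F = L/(4πd²), so F_t/F_c = (L_t/L_c) / (d_t/d_c)²
= 0.244 / (5.40)² = 0.244 / 29.16 = 0.008368.

0.0084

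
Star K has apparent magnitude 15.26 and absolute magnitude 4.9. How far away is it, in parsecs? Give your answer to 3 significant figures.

1.18×10^3 pc

m − M = 5 log₁₀(d/10 pc)
15.26 − (4.9) = 10.36 = 5 log₁₀(d/10)
d = 10 × 10^(10.36/5) = 10 × 10^2.072 = 1180 pc.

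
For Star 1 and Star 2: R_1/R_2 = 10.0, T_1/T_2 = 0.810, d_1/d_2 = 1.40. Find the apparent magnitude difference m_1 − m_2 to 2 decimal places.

L_1/L_2 = (10.0)²(0.810)⁴ = 43.05.
F_1/F_2 = (L_1/L_2)/(d_1/d_2)² = 43.05/1.960 = 21.96.
m_1 − m_2 = −2.5 log₁₀(21.96) = -3.35.

-3.35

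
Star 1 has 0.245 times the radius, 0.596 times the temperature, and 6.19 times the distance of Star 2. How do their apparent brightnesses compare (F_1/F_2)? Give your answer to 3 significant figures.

L_1/L_2 = (R_1/R_2)²(T_1/T_2)⁴ = (0.245)² × (0.596)⁴ = 0.007574.
F_1/F_2 = (L_1/L_2)/(d_1/d_2)² = 0.007574 / (6.19)² = 1.977×10^-4.

1.98×10^-4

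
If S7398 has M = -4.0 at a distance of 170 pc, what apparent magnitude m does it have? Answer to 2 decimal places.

m = M + 5 log₁₀(d/10 pc) = -4.0 + 5 log₁₀(170/10)
  = -4.0 + 5 × 1.230 = -4.0 + 6.15 = 2.15.

2.15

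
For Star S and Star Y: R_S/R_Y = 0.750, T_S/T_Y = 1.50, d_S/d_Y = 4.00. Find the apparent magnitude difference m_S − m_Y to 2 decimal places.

1.87

L_S/L_Y = (0.750)²(1.50)⁴ = 2.848.
F_S/F_Y = (L_S/L_Y)/(d_S/d_Y)² = 2.848/16.00 = 0.1780.
m_S − m_Y = −2.5 log₁₀(0.1780) = 1.87.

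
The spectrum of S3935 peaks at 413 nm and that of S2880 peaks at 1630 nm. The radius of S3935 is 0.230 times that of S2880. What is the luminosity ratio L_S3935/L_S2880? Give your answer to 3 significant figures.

Wien's law gives T ∝ 1/λ_max, so T_S3935/T_S2880 = λ_S2880/λ_S3935 = 1630/413 = 3.947.
Then L ∝ R²T⁴ gives L_S3935/L_S2880 = (0.230)² × (3.947)⁴ = 0.05290 × 242.6 = 12.84.

12.8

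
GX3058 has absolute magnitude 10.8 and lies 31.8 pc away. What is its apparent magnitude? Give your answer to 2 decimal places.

m = M + 5 log₁₀(d/10 pc) = 10.8 + 5 log₁₀(31.8/10)
  = 10.8 + 5 × 0.502 = 10.8 + 2.51 = 13.31.

13.31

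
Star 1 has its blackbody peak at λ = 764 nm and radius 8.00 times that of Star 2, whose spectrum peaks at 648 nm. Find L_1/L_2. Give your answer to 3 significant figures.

Wien's law gives T ∝ 1/λ_max, so T_1/T_2 = λ_2/λ_1 = 648/764 = 0.8482.
Then L ∝ R²T⁴ gives L_1/L_2 = (8.00)² × (0.8482)⁴ = 64.00 × 0.5175 = 33.12.

33.1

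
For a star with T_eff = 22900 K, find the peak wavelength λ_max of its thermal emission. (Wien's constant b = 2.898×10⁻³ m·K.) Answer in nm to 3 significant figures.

λ_max = b/T = 2.898×10⁻³ / 22900 = 1.27×10^-7 m = 126.6 nm.

127 nm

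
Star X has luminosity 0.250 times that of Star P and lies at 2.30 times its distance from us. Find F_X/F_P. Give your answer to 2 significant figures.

F = L/(4πd²), so F_X/F_P = (L_X/L_P) / (d_X/d_P)²
= 0.250 / (2.30)² = 0.250 / 5.290 = 0.04726.

0.047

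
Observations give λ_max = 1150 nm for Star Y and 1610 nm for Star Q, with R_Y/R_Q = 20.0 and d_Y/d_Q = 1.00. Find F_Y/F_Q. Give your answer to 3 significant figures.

1.54×10^3

Wien's law: T_Y/T_Q = λ_Q/λ_Y = 1610/1150 = 1.400.
L_Y/L_Q = (R_Y/R_Q)²(T_Y/T_Q)⁴ = (20.0)²(1.400)⁴ = 1537.
F_Y/F_Q = (L_Y/L_Q)/(d_Y/d_Q)² = 1537/(1.00)² = 1537.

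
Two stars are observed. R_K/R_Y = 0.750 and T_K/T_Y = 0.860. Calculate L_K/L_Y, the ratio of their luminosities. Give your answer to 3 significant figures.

0.308

From the Stefan–Boltzmann law, L ∝ R²T⁴, so
L_K/L_Y = (R_K/R_Y)² (T_K/T_Y)⁴ = (0.750)² × (0.860)⁴ = 0.5625 × 0.5470 = 0.3077.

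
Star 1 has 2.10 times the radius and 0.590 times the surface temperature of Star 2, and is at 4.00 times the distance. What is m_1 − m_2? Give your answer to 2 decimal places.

L_1/L_2 = (2.10)²(0.590)⁴ = 0.5344.
F_1/F_2 = (L_1/L_2)/(d_1/d_2)² = 0.5344/16.00 = 0.03340.
m_1 − m_2 = −2.5 log₁₀(0.03340) = 3.69.

3.69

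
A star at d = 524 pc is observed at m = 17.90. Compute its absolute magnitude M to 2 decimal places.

M = m − 5 log₁₀(d/10 pc) = 17.90 − 5 log₁₀(524/10)
  = 17.90 − 5 × 1.719 = 17.90 − 8.60 = 9.30.

9.30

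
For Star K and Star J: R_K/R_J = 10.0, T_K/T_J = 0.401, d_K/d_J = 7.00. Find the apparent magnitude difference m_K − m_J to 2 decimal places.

3.19

L_K/L_J = (10.0)²(0.401)⁴ = 2.586.
F_K/F_J = (L_K/L_J)/(d_K/d_J)² = 2.586/49.00 = 0.05277.
m_K − m_J = −2.5 log₁₀(0.05277) = 3.19.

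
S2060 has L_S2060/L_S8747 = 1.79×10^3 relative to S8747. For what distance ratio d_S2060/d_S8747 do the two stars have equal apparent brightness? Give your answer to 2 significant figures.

Equal flux requires L_S2060/d_S2060² = L_S8747/d_S8747², so d_S2060/d_S8747 = √(L_S2060/L_S8747)
= √(1.79×10^3) = 42.31.

42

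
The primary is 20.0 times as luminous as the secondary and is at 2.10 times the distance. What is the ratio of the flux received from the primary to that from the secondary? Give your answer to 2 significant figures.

4.5

F = L/(4πd²), so F_p/F_s = (L_p/L_s) / (d_p/d_s)²
= 20.0 / (2.10)² = 20.0 / 4.410 = 4.535.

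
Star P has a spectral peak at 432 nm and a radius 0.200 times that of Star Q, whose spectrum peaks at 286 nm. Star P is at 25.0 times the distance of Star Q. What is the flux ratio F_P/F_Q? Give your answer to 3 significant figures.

1.23×10^-5

Wien's law: T_P/T_Q = λ_Q/λ_P = 286/432 = 0.6620.
L_P/L_Q = (R_P/R_Q)²(T_P/T_Q)⁴ = (0.200)²(0.6620)⁴ = 0.007684.
F_P/F_Q = (L_P/L_Q)/(d_P/d_Q)² = 0.007684/(25.0)² = 1.229×10^-5.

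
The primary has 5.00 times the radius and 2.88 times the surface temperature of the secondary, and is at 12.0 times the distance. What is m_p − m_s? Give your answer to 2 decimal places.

L_p/L_s = (5.00)²(2.88)⁴ = 1720.
F_p/F_s = (L_p/L_s)/(d_p/d_s)² = 1720/144.0 = 11.94.
m_p − m_s = −2.5 log₁₀(11.94) = -2.69.

-2.69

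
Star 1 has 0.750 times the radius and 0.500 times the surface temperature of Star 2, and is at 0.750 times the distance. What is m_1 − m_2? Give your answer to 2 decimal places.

3.01

L_1/L_2 = (0.750)²(0.500)⁴ = 0.03516.
F_1/F_2 = (L_1/L_2)/(d_1/d_2)² = 0.03516/0.5625 = 0.06250.
m_1 − m_2 = −2.5 log₁₀(0.06250) = 3.01.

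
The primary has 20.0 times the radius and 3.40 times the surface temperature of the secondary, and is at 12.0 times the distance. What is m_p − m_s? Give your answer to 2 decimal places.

L_p/L_s = (20.0)²(3.40)⁴ = 5.345×10^4.
F_p/F_s = (L_p/L_s)/(d_p/d_s)² = 5.345×10^4/144.0 = 371.2.
m_p − m_s = −2.5 log₁₀(371.2) = -6.42.

-6.42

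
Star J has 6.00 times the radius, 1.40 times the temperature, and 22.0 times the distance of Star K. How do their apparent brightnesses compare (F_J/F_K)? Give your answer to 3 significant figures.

0.286

L_J/L_K = (R_J/R_K)²(T_J/T_K)⁴ = (6.00)² × (1.40)⁴ = 138.3.
F_J/F_K = (L_J/L_K)/(d_J/d_K)² = 138.3 / (22.0)² = 0.2857.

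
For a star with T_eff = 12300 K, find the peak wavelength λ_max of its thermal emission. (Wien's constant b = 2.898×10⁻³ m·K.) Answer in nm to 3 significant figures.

λ_max = b/T = 2.898×10⁻³ / 12300 = 2.36×10^-7 m = 235.6 nm.

236 nm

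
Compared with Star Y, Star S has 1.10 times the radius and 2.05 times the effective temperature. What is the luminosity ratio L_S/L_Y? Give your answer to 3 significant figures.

21.4

From the Stefan–Boltzmann law, L ∝ R²T⁴, so
L_S/L_Y = (R_S/R_Y)² (T_S/T_Y)⁴ = (1.10)² × (2.05)⁴ = 1.210 × 17.66 = 21.37.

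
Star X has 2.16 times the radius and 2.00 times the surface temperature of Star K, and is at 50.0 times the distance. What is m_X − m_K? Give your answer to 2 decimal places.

3.81

L_X/L_K = (2.16)²(2.00)⁴ = 74.65.
F_X/F_K = (L_X/L_K)/(d_X/d_K)² = 74.65/2500 = 0.02986.
m_X − m_K = −2.5 log₁₀(0.02986) = 3.81.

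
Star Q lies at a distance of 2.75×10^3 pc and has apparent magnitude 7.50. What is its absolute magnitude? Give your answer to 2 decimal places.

-4.70

M = m − 5 log₁₀(d/10 pc) = 7.50 − 5 log₁₀(2.75×10^3/10)
  = 7.50 − 5 × 2.439 = 7.50 − 12.20 = -4.70.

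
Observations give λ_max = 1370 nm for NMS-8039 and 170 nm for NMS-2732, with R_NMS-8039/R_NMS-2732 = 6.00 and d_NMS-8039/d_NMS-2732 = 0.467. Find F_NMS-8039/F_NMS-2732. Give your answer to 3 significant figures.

0.0391

Wien's law: T_NMS-8039/T_NMS-2732 = λ_NMS-2732/λ_NMS-8039 = 170/1370 = 0.1241.
L_NMS-8039/L_NMS-2732 = (R_NMS-8039/R_NMS-2732)²(T_NMS-8039/T_NMS-2732)⁴ = (6.00)²(0.1241)⁴ = 0.008535.
F_NMS-8039/F_NMS-2732 = (L_NMS-8039/L_NMS-2732)/(d_NMS-8039/d_NMS-2732)² = 0.008535/(0.467)² = 0.03914.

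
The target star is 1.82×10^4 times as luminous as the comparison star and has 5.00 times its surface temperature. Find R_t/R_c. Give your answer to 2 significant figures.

L ∝ R²T⁴ gives R ∝ √L / T², so
R_t/R_c = √(1.82×10^4) / (5.00)² = 134.9 / 25.00 = 5.396.

5.4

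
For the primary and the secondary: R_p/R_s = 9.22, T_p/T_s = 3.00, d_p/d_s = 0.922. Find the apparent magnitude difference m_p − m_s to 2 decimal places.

L_p/L_s = (9.22)²(3.00)⁴ = 6886.
F_p/F_s = (L_p/L_s)/(d_p/d_s)² = 6886/0.8501 = 8100.
m_p − m_s = −2.5 log₁₀(8100) = -9.77.

-9.77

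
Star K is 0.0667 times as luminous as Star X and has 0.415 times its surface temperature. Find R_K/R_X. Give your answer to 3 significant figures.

1.50

L ∝ R²T⁴ gives R ∝ √L / T², so
R_K/R_X = √(0.0667) / (0.415)² = 0.2583 / 0.1722 = 1.500.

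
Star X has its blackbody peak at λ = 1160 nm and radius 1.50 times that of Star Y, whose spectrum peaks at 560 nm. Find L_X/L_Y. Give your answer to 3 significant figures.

Wien's law gives T ∝ 1/λ_max, so T_X/T_Y = λ_Y/λ_X = 560/1160 = 0.4828.
Then L ∝ R²T⁴ gives L_X/L_Y = (1.50)² × (0.4828)⁴ = 2.250 × 0.05432 = 0.1222.

0.122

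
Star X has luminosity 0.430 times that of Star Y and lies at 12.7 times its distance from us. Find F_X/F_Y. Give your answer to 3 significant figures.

F = L/(4πd²), so F_X/F_Y = (L_X/L_Y) / (d_X/d_Y)²
= 0.430 / (12.7)² = 0.430 / 161.3 = 0.002666.

0.00267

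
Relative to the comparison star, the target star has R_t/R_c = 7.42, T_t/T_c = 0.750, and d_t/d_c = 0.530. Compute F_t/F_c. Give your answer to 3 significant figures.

L_t/L_c = (R_t/R_c)²(T_t/T_c)⁴ = (7.42)² × (0.750)⁴ = 17.42.
F_t/F_c = (L_t/L_c)/(d_t/d_c)² = 17.42 / (0.530)² = 62.02.

62.0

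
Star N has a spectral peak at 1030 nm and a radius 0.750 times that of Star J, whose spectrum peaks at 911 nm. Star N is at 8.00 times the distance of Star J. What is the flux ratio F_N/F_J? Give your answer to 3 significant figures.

Wien's law: T_N/T_J = λ_J/λ_N = 911/1030 = 0.8845.
L_N/L_J = (R_N/R_J)²(T_N/T_J)⁴ = (0.750)²(0.8845)⁴ = 0.3442.
F_N/F_J = (L_N/L_J)/(d_N/d_J)² = 0.3442/(8.00)² = 0.005379.

0.00538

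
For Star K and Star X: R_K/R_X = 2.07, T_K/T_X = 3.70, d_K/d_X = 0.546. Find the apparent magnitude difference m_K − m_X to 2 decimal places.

-8.58

L_K/L_X = (2.07)²(3.70)⁴ = 803.1.
F_K/F_X = (L_K/L_X)/(d_K/d_X)² = 803.1/0.2981 = 2694.
m_K − m_X = −2.5 log₁₀(2694) = -8.58.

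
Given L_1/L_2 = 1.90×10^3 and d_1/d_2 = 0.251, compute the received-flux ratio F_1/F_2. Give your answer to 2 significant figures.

3.0×10^4

F = L/(4πd²), so F_1/F_2 = (L_1/L_2) / (d_1/d_2)²
= 1.90×10^3 / (0.251)² = 1.90×10^3 / 0.06300 = 3.016×10^4.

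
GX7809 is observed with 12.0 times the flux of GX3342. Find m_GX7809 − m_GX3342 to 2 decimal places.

-2.70

m_GX7809 − m_GX3342 = −2.5 log₁₀(F_GX7809/F_GX3342) = −2.5 log₁₀(12.0) = −2.5 × (1.079) = -2.698.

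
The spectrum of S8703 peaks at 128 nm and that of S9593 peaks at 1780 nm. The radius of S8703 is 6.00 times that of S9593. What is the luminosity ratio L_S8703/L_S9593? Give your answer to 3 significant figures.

1.35×10^6

Wien's law gives T ∝ 1/λ_max, so T_S8703/T_S9593 = λ_S9593/λ_S8703 = 1780/128 = 13.91.
Then L ∝ R²T⁴ gives L_S8703/L_S9593 = (6.00)² × (13.91)⁴ = 36.00 × 3.740×10^4 = 1.346×10^6.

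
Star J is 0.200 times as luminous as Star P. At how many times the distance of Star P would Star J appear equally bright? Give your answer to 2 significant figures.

Equal flux requires L_J/d_J² = L_P/d_P², so d_J/d_P = √(L_J/L_P)
= √(0.200) = 0.4472.

0.45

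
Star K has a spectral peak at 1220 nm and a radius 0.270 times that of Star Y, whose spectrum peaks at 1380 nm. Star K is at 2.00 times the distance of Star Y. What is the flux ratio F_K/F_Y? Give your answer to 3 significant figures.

Wien's law: T_K/T_Y = λ_Y/λ_K = 1380/1220 = 1.131.
L_K/L_Y = (R_K/R_Y)²(T_K/T_Y)⁴ = (0.270)²(1.131)⁴ = 0.1193.
F_K/F_Y = (L_K/L_Y)/(d_K/d_Y)² = 0.1193/(2.00)² = 0.02984.

0.0298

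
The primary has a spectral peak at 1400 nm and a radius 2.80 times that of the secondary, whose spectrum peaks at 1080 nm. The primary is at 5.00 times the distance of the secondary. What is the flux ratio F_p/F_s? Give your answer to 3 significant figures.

0.111

Wien's law: T_p/T_s = λ_s/λ_p = 1080/1400 = 0.7714.
L_p/L_s = (R_p/R_s)²(T_p/T_s)⁴ = (2.80)²(0.7714)⁴ = 2.777.
F_p/F_s = (L_p/L_s)/(d_p/d_s)² = 2.777/(5.00)² = 0.1111.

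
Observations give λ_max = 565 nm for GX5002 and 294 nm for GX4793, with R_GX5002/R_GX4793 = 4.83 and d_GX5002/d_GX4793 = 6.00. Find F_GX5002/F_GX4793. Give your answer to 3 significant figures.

0.0475

Wien's law: T_GX5002/T_GX4793 = λ_GX4793/λ_GX5002 = 294/565 = 0.5204.
L_GX5002/L_GX4793 = (R_GX5002/R_GX4793)²(T_GX5002/T_GX4793)⁴ = (4.83)²(0.5204)⁴ = 1.710.
F_GX5002/F_GX4793 = (L_GX5002/L_GX4793)/(d_GX5002/d_GX4793)² = 1.710/(6.00)² = 0.04751.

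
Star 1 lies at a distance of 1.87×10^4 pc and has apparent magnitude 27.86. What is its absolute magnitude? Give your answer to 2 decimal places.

M = m − 5 log₁₀(d/10 pc) = 27.86 − 5 log₁₀(1.87×10^4/10)
  = 27.86 − 5 × 3.272 = 27.86 − 16.36 = 11.50.

11.50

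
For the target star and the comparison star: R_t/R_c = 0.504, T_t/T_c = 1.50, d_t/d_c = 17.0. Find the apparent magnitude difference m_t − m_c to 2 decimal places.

L_t/L_c = (0.504)²(1.50)⁴ = 1.286.
F_t/F_c = (L_t/L_c)/(d_t/d_c)² = 1.286/289.0 = 0.004450.
m_t − m_c = −2.5 log₁₀(0.004450) = 5.88.

5.88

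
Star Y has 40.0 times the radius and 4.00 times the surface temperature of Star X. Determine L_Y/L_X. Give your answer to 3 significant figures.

From the Stefan–Boltzmann law, L ∝ R²T⁴, so
L_Y/L_X = (R_Y/R_X)² (T_Y/T_X)⁴ = (40.0)² × (4.00)⁴ = 1600 × 256.0 = 4.096×10^5.

4.10×10^5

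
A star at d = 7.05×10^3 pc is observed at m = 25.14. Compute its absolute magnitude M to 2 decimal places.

10.90

M = m − 5 log₁₀(d/10 pc) = 25.14 − 5 log₁₀(7.05×10^3/10)
  = 25.14 − 5 × 2.848 = 25.14 − 14.24 = 10.90.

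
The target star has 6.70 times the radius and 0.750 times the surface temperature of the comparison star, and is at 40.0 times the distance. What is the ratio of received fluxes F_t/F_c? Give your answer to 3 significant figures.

0.00888

L_t/L_c = (R_t/R_c)²(T_t/T_c)⁴ = (6.70)² × (0.750)⁴ = 14.20.
F_t/F_c = (L_t/L_c)/(d_t/d_c)² = 14.20 / (40.0)² = 0.008877.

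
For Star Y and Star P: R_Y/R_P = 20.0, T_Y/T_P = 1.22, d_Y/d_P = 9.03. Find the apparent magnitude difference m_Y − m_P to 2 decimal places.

L_Y/L_P = (20.0)²(1.22)⁴ = 886.1.
F_Y/F_P = (L_Y/L_P)/(d_Y/d_P)² = 886.1/81.54 = 10.87.
m_Y − m_P = −2.5 log₁₀(10.87) = -2.59.

-2.59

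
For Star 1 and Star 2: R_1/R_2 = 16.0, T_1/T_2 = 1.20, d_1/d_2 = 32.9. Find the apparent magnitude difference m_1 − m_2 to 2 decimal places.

0.77

L_1/L_2 = (16.0)²(1.20)⁴ = 530.8.
F_1/F_2 = (L_1/L_2)/(d_1/d_2)² = 530.8/1082 = 0.4904.
m_1 − m_2 = −2.5 log₁₀(0.4904) = 0.77.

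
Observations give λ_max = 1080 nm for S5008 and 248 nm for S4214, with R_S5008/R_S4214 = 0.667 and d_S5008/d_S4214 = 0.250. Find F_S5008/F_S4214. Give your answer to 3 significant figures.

Wien's law: T_S5008/T_S4214 = λ_S4214/λ_S5008 = 248/1080 = 0.2296.
L_S5008/L_S4214 = (R_S5008/R_S4214)²(T_S5008/T_S4214)⁴ = (0.667)²(0.2296)⁴ = 0.001237.
F_S5008/F_S4214 = (L_S5008/L_S4214)/(d_S5008/d_S4214)² = 0.001237/(0.250)² = 0.01979.

0.0198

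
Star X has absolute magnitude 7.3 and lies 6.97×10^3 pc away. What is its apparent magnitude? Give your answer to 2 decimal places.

21.52

m = M + 5 log₁₀(d/10 pc) = 7.3 + 5 log₁₀(6.97×10^3/10)
  = 7.3 + 5 × 2.843 = 7.3 + 14.22 = 21.52.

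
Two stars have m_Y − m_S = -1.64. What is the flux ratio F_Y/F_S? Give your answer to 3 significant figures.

4.53

F_Y/F_S = 10^(−(m_Y − m_S)/2.5) = 10^(1.64/2.5) = 10^0.656 = 4.529.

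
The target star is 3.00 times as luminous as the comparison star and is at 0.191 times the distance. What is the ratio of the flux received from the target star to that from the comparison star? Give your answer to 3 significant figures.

82.2

F = L/(4πd²), so F_t/F_c = (L_t/L_c) / (d_t/d_c)²
= 3.00 / (0.191)² = 3.00 / 0.03648 = 82.23.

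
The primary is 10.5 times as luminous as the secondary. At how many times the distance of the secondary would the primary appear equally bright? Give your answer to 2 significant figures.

3.2

Equal flux requires L_p/d_p² = L_s/d_s², so d_p/d_s = √(L_p/L_s)
= √(10.5) = 3.240.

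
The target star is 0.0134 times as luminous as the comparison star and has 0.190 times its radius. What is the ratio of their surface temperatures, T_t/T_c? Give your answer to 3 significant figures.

0.781

L ∝ R²T⁴ gives T ∝ (L/R²)^(1/4), so
T_t/T_c = (0.0134 / 0.190²)^(1/4) = (0.3712)^(1/4) = 0.7805.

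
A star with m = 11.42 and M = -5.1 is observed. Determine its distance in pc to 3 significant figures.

2.01×10^4 pc

m − M = 5 log₁₀(d/10 pc)
11.42 − (-5.1) = 16.52 = 5 log₁₀(d/10)
d = 10 × 10^(16.52/5) = 10 × 10^3.304 = 2.014×10^4 pc.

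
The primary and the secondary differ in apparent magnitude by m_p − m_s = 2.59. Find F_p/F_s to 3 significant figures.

F_p/F_s = 10^(−(m_p − m_s)/2.5) = 10^(-2.59/2.5) = 10^-1.036 = 0.09204.

0.0920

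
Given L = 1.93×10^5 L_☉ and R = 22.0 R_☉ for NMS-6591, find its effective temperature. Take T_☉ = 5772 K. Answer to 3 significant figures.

T/T_☉ = (L/L_☉)^(1/4) / (R/R_☉)^(1/2)
T = 5772 × (1.93×10^5)^(1/4) / √(22.0) = 5772 × 20.96 / 4.690 = 2.579×10^4 K.

2.58×10^4 K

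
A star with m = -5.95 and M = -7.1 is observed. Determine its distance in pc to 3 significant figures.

17.0 pc

m − M = 5 log₁₀(d/10 pc)
-5.95 − (-7.1) = 1.15 = 5 log₁₀(d/10)
d = 10 × 10^(1.15/5) = 10 × 10^0.230 = 16.98 pc.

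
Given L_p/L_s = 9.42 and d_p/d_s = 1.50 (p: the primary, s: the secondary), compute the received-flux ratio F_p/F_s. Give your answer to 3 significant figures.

4.19

F = L/(4πd²), so F_p/F_s = (L_p/L_s) / (d_p/d_s)²
= 9.42 / (1.50)² = 9.42 / 2.250 = 4.187.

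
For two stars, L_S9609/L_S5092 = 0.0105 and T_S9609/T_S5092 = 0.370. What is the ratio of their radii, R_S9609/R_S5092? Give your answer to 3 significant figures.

L ∝ R²T⁴ gives R ∝ √L / T², so
R_S9609/R_S5092 = √(0.0105) / (0.370)² = 0.1025 / 0.1369 = 0.7485.

0.748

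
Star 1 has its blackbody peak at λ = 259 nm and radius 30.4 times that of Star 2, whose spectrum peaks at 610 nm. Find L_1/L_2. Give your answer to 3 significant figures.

2.84×10^4

Wien's law gives T ∝ 1/λ_max, so T_1/T_2 = λ_2/λ_1 = 610/259 = 2.355.
Then L ∝ R²T⁴ gives L_1/L_2 = (30.4)² × (2.355)⁴ = 924.2 × 30.77 = 2.844×10^4.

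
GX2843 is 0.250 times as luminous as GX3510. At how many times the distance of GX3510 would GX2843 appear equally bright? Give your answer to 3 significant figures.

Equal flux requires L_GX2843/d_GX2843² = L_GX3510/d_GX3510², so d_GX2843/d_GX3510 = √(L_GX2843/L_GX3510)
= √(0.250) = 0.5000.

0.500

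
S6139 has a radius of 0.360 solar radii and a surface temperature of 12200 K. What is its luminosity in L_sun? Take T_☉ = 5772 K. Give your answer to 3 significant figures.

L/L_☉ = (R/R_☉)² (T/T_☉)⁴ = (0.360)² × (12200/5772)⁴
       = 0.1296 × (2.114)⁴ = 0.1296 × 19.96 = 2.587.

2.59 L_sun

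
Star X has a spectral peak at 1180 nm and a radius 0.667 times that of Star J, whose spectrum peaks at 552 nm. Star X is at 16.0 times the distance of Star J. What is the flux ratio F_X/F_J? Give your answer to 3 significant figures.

8.32×10^-5

Wien's law: T_X/T_J = λ_J/λ_X = 552/1180 = 0.4678.
L_X/L_J = (R_X/R_J)²(T_X/T_J)⁴ = (0.667)²(0.4678)⁴ = 0.02130.
F_X/F_J = (L_X/L_J)/(d_X/d_J)² = 0.02130/(16.0)² = 8.322×10^-5.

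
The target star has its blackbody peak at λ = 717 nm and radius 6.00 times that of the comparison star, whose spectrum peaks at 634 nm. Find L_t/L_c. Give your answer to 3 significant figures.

22.0

Wien's law gives T ∝ 1/λ_max, so T_t/T_c = λ_c/λ_t = 634/717 = 0.8842.
Then L ∝ R²T⁴ gives L_t/L_c = (6.00)² × (0.8842)⁴ = 36.00 × 0.6113 = 22.01.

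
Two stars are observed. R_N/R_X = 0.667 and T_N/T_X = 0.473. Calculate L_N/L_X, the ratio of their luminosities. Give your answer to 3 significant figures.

From the Stefan–Boltzmann law, L ∝ R²T⁴, so
L_N/L_X = (R_N/R_X)² (T_N/T_X)⁴ = (0.667)² × (0.473)⁴ = 0.4449 × 0.05005 = 0.02227.

0.0223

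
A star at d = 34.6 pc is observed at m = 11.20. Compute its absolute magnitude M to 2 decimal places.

M = m − 5 log₁₀(d/10 pc) = 11.20 − 5 log₁₀(34.6/10)
  = 11.20 − 5 × 0.539 = 11.20 − 2.70 = 8.50.

8.50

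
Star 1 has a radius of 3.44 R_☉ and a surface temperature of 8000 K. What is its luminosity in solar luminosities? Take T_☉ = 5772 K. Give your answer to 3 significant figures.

43.7 solar luminosities

L/L_☉ = (R/R_☉)² (T/T_☉)⁴ = (3.44)² × (8000/5772)⁴
       = 11.83 × (1.386)⁴ = 11.83 × 3.690 = 43.67.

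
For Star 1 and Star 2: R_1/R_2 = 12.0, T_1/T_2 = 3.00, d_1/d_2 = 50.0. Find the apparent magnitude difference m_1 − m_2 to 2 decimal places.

-1.67

L_1/L_2 = (12.0)²(3.00)⁴ = 1.166×10^4.
F_1/F_2 = (L_1/L_2)/(d_1/d_2)² = 1.166×10^4/2500 = 4.666.
m_1 − m_2 = −2.5 log₁₀(4.666) = -1.67.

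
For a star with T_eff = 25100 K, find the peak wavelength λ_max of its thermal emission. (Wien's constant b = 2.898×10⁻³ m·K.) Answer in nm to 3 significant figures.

115 nm

λ_max = b/T = 2.898×10⁻³ / 25100 = 1.15×10^-7 m = 115.5 nm.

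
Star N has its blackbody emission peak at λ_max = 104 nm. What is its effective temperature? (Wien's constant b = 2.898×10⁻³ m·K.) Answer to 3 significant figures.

T = b/λ_max = 2.898×10⁻³ / (104×10⁻⁹) = 2.787×10^4 K.

2.79×10^4 K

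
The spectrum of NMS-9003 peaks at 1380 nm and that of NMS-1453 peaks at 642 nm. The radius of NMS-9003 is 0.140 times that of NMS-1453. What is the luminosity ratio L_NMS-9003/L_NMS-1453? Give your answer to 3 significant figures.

Wien's law gives T ∝ 1/λ_max, so T_NMS-9003/T_NMS-1453 = λ_NMS-1453/λ_NMS-9003 = 642/1380 = 0.4652.
Then L ∝ R²T⁴ gives L_NMS-9003/L_NMS-1453 = (0.140)² × (0.4652)⁴ = 0.01960 × 0.04684 = 9.181×10^-4.

9.18×10^-4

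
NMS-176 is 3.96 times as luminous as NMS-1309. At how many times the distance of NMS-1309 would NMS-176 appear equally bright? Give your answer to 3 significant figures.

Equal flux requires L_NMS-176/d_NMS-176² = L_NMS-1309/d_NMS-1309², so d_NMS-176/d_NMS-1309 = √(L_NMS-176/L_NMS-1309)
= √(3.96) = 1.990.

1.99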